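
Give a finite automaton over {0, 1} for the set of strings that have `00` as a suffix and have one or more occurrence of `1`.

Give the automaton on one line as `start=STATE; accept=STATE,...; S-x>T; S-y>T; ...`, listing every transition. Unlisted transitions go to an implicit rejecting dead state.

Handle the two conditions separately and then intersect. The first has 3 states tracking how much of the suffix `00` has currently been matched; the second has 3 states tracking the count of `1`s, saturating at 2. A product state is a pair (one from each), accepting exactly when both do.
With 9 states:
        0   1  
>  q0   q1  q2 
   q1   q3  q2 
   q2   q4  q5 
   q3   q3  q2 
   q4   q6  q5 
   q5   q7  q5 
 * q6   q6  q5 
   q7   q8  q5 
 * q8   q8  q5 
(> = start, * = accepting)

start=q0; accept=q6,q8; q0-0>q1; q0-1>q2; q1-0>q3; q1-1>q2; q2-0>q4; q2-1>q5; q3-0>q3; q3-1>q2; q4-0>q6; q4-1>q5; q5-0>q7; q5-1>q5; q6-0>q6; q6-1>q5; q7-0>q8; q7-1>q5; q8-0>q8; q8-1>q5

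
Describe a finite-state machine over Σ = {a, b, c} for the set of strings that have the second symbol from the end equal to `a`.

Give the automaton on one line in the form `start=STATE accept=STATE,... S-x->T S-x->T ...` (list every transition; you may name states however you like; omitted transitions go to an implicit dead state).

Because acceptance depends on a position counted from the end, the machine has to buffer the most recent 2 symbols. Make each state the string of the last up-to-2 symbols read; on input `x` shift the window left and append `x`. Accept when the buffered window has length 2 and begins with `a`.
          a    b    c  
>  q0     q1   q2   q3 
   q1     q4   q5   q6 
   q2     q7   q8   q9 
   q3    q10  q11  q12 
 * q4     q4   q5   q6 
 * q5     q7   q8   q9 
 * q6    q10  q11  q12 
   q7     q4   q5   q6 
   q8     q7   q8   q9 
   q9    q10  q11  q12 
   q10    q4   q5   q6 
   q11    q7   q8   q9 
   q12   q10  q11  q12 
(> = start, * = accepting)

start=q0 accept=q4,q5,q6 q0-a->q1 q0-b->q2 q0-c->q3 q1-a->q4 q1-b->q5 q1-c->q6 q2-a->q7 q2-b->q8 q2-c->q9 q3-a->q10 q3-b->q11 q3-c->q12 q4-a->q4 q4-b->q5 q4-c->q6 q5-a->q7 q5-b->q8 q5-c->q9 q6-a->q10 q6-b->q11 q6-c->q12 q7-a->q4 q7-b->q5 q7-c->q6 q8-a->q7 q8-b->q8 q8-c->q9 q9-a->q10 q9-b->q11 q9-c->q12 q10-a->q4 q10-b->q5 q10-c->q6 q11-a->q7 q11-b->q8 q11-c->q9 q12-a->q10 q12-b->q11 q12-c->q12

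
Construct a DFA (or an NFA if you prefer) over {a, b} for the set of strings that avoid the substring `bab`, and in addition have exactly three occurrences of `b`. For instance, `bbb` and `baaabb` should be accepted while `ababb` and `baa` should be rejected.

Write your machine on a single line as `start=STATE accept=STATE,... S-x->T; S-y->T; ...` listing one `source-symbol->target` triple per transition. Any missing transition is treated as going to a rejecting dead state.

start=q0; accept=q7,q10,q13; q0-a->q0; q0-b->q1; q1-a->q2; q1-b->q3; q2-a->q4; q2-b->q5; q3-a->q6; q3-b->q7; q4-a->q4; q4-b->q3; q5-a->q5; q5-b->q8; q6-a->q9; q6-b->q8; q7-a->q10; q7-b->q11; q8-a->q8; q8-b->q12; q9-a->q9; q9-b->q7; q10-a->q13; q10-b->q12; q11-a->q14; q11-b->q11; q12-a->q12; q12-b->q12; q13-a->q13; q13-b->q11; q14-a->q15; q14-b->q12; q15-a->q15; q15-b->q11

Run two small machines in parallel and take their product. One (4 states) tracks partial matches of the forbidden pattern `bab`; the other (5 states) tracks the count of `b`s, saturating at 4. Each combined state is a pair, one component from each; accept when both components accept.
16 states suffice.
          a    b  
>  q0     q0   q1 
   q1     q2   q3 
   q2     q4   q5 
   q3     q6   q7 
   q4     q4   q3 
   q5     q5   q8 
   q6     q9   q8 
 * q7    q10  q11 
   q8     q8  q12 
   q9     q9   q7 
 * q10   q13  q12 
   q11   q14  q11 
   q12   q12  q12 
 * q13   q13  q11 
   q14   q15  q12 
   q15   q15  q11 
(> = start, * = accepting)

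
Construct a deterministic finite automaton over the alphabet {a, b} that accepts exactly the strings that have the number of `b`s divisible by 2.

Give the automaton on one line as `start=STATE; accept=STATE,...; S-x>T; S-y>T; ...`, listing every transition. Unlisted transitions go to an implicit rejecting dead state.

start=q0; accept=q0; q0-a>q0; q0-b>q1; q1-a>q1; q1-b>q0

The only thing that matters is how many `b`s have appeared, reduced mod 2. Use one state per residue: q0 for 0, …, q1 for 1. Reading `b` moves to the next residue; anything else stays put. q0 is accepting.
2 states suffice.
        a   b  
>* q0   q0  q1 
   q1   q1  q0 
(> = start, * = accepting)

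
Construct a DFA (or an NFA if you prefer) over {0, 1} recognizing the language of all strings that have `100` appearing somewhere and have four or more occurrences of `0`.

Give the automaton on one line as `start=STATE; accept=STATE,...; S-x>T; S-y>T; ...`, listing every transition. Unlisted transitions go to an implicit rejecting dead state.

start=A; accept=L; A-0>B; A-1>C; B-0>D; B-1>E; C-0>F; C-1>C; D-0>D; D-1>G; E-0>H; E-1>E; F-0>I; F-1>E; G-0>J; G-1>G; H-0>K; H-1>G; I-0>K; I-1>I; J-0>L; J-1>G; K-0>L; K-1>K; L-0>L; L-1>L

Build one automaton per condition and run them in lockstep. One (4 states) tracks whether and how much of `100` has been seen; the other (6 states) tracks the count of `0`s, saturating at 5. Each combined state is a pair, one component from each; accept when both components accept. After merging equivalent states the machine shrinks.
A 12-state machine:
       0  1 
>  A   B  C 
   B   D  E 
   C   F  C 
   D   D  G 
   E   H  E 
   F   I  E 
   G   J  G 
   H   K  G 
   I   K  I 
   J   L  G 
   K   L  K 
 * L   L  L 
(> = start, * = accepting)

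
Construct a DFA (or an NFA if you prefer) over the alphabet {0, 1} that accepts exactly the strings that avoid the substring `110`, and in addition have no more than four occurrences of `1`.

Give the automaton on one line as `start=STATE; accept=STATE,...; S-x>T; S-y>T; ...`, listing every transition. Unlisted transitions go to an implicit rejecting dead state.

start=S0; accept=S0,S1,S2,S3,S4,S6,S7,S8,S9,S10,S11; S0-0>S0; S0-1>S1; S1-0>S2; S1-1>S3; S2-0>S2; S2-1>S4; S3-0>S5; S3-1>S6; S4-0>S7; S4-1>S6; S5-0>S5; S5-1>S5; S6-0>S5; S6-1>S8; S7-0>S7; S7-1>S9; S8-0>S5; S8-1>S5; S9-0>S10; S9-1>S8; S10-0>S10; S10-1>S11; S11-0>S11; S11-1>S5

Build one automaton per condition and run them in lockstep. The first has 4 states tracking partial matches of the forbidden pattern `110`; the second has 6 states tracking the count of `1`s, saturating at 5. A product state is a pair (one from each), accepting exactly when both do. Minimizing collapses redundant product states.
12 states suffice.
          0    1  
>* S0     S0   S1 
 * S1     S2   S3 
 * S2     S2   S4 
 * S3     S5   S6 
 * S4     S7   S6 
   S5     S5   S5 
 * S6     S5   S8 
 * S7     S7   S9 
 * S8     S5   S5 
 * S9    S10   S8 
 * S10   S10  S11 
 * S11   S11   S5 
(> = start, * = accepting)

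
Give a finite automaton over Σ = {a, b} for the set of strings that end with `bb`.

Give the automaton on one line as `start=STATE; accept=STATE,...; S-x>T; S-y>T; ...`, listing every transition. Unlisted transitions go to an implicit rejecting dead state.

Remember how much of `bb` the current input suffix matches. State q0 means no match yet; q1 means the last symbol is `b`; q2 means the last 2 symbols are `bb`. Only q2 accepts. On a mismatch, fall back to the longest proper suffix that is still a prefix of `bb`.
With 3 states:
        a   b  
>  q0   q0  q1 
   q1   q0  q2 
 * q2   q0  q2 
(> = start, * = accepting)

start=q0; accept=q2; q0-a>q0; q0-b>q1; q1-a>q0; q1-b>q2; q2-a>q0; q2-b>q2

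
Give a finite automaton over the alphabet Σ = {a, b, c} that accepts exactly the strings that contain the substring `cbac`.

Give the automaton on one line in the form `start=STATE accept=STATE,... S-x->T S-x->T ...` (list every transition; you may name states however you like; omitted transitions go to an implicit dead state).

States q0..q3 record the length of the longest prefix of `cbac` that matches the current input suffix. Reaching q4 means `cbac` has been seen, and we stay there forever. Accept from q4.
5 states suffice.
        a   b   c  
>  q0   q0  q0  q1 
   q1   q0  q2  q1 
   q2   q3  q0  q1 
   q3   q0  q0  q4 
 * q4   q4  q4  q4 
(> = start, * = accepting)

start=q0 accept=q4 q0-a->q0 q0-b->q0 q0-c->q1 q1-a->q0 q1-b->q2 q1-c->q1 q2-a->q3 q2-b->q0 q2-c->q1 q3-a->q0 q3-b->q0 q3-c->q4 q4-a->q4 q4-b->q4 q4-c->q4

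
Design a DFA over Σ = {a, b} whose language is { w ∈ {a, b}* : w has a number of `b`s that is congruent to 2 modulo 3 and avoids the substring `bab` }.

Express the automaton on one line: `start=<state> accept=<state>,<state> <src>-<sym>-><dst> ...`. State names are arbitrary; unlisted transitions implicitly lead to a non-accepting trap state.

start=s0 accept=s3,s6,s8 s0-a->s0 s0-b->s1 s1-a->s2 s1-b->s3 s2-a->s4 s2-b->s5 s3-a->s6 s3-b->s7 s4-a->s4 s4-b->s3 s5-a->s5 s5-b->s5 s6-a->s8 s6-b->s5 s7-a->s9 s7-b->s1 s8-a->s8 s8-b->s7 s9-a->s0 s9-b->s5

Build one automaton per condition and run them in lockstep. One (3 states) tracks the count of `b`s modulo 3; the other (4 states) tracks partial matches of the forbidden pattern `bab`. Each combined state is a pair, one component from each; accept when both components accept. After merging equivalent states the machine shrinks.
        a   b  
>  s0   s0  s1 
   s1   s2  s3 
   s2   s4  s5 
 * s3   s6  s7 
   s4   s4  s3 
   s5   s5  s5 
 * s6   s8  s5 
   s7   s9  s1 
 * s8   s8  s7 
   s9   s0  s5 
(> = start, * = accepting)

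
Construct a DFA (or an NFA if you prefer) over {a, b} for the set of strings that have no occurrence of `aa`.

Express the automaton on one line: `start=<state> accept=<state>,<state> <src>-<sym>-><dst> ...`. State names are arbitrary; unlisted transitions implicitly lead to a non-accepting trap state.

This is the complement of 'contains `aa`'. Use the same substring-matching states — q0 through q2 holding how much of `aa` has just been matched — but flip the accepting set: everything except the trap q2 accepts.
        a   b  
>* q0   q1  q0 
 * q1   q2  q0 
   q2   q2  q2 
(> = start, * = accepting)

start=q0 accept=q0,q1 q0-a->q1 q0-b->q0 q1-a->q2 q1-b->q0 q2-a->q2 q2-b->q2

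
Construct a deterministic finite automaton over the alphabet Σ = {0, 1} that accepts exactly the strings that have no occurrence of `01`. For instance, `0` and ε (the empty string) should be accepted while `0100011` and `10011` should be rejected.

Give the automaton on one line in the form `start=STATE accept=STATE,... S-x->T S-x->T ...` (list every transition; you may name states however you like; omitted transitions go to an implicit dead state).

This is the complement of 'contains `01`'. Use the same substring-matching states — q0 through q2 holding how much of `01` has just been matched — but flip the accepting set: everything except the trap q2 accepts.
With 3 states:
        0   1  
>* q0   q1  q0 
 * q1   q1  q2 
   q2   q2  q2 
(> = start, * = accepting)

start=q0 accept=q0,q1 q0-0->q1 q0-1->q0 q1-0->q1 q1-1->q2 q2-0->q2 q2-1->q2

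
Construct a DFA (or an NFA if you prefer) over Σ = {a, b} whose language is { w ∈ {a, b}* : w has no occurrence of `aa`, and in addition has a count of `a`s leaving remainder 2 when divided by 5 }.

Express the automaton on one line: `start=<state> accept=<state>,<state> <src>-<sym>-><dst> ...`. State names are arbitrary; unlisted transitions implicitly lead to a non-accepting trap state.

Build one automaton per condition and run them in lockstep. The first has 3 states tracking partial matches of the forbidden pattern `aa`; the second has 5 states tracking the count of `a`s modulo 5. A product state is a pair (one from each), accepting exactly when both do.
          a    b  
>  q0     q1   q0 
   q1     q2   q3 
   q2     q4   q2 
   q3     q5   q3 
   q4     q6   q4 
 * q5     q4   q7 
   q6     q8   q6 
 * q7     q9   q7 
   q8    q10   q8 
   q9     q6  q11 
   q10    q2  q10 
   q11   q12  q11 
   q12    q8  q13 
   q13   q14  q13 
   q14   q10   q0 
(> = start, * = accepting)

start=q0 accept=q5,q7 q0-a->q1 q0-b->q0 q1-a->q2 q1-b->q3 q2-a->q4 q2-b->q2 q3-a->q5 q3-b->q3 q4-a->q6 q4-b->q4 q5-a->q4 q5-b->q7 q6-a->q8 q6-b->q6 q7-a->q9 q7-b->q7 q8-a->q10 q8-b->q8 q9-a->q6 q9-b->q11 q10-a->q2 q10-b->q10 q11-a->q12 q11-b->q11 q12-a->q8 q12-b->q13 q13-a->q14 q13-b->q13 q14-a->q10 q14-b->q0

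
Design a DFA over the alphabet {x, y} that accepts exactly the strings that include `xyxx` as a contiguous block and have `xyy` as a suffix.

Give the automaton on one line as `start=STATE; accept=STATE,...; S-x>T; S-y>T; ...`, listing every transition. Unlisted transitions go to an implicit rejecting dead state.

Handle the two conditions separately and then intersect. One (5 states) tracks whether and how much of `xyxx` has been seen; the other (4 states) tracks how much of the suffix `xyy` has currently been matched. Each combined state is a pair, one component from each; accept when both components accept. Minimizing collapses redundant product states.
       x  y 
>  A   B  A 
   B   B  C 
   C   D  A 
   D   E  C 
   E   E  F 
   F   E  G 
 * G   E  H 
   H   E  H 
(> = start, * = accepting)

start=A; accept=G; A-x>B; A-y>A; B-x>B; B-y>C; C-x>D; C-y>A; D-x>E; D-y>C; E-x>E; E-y>F; F-x>E; F-y>G; G-x>E; G-y>H; H-x>E; H-y>H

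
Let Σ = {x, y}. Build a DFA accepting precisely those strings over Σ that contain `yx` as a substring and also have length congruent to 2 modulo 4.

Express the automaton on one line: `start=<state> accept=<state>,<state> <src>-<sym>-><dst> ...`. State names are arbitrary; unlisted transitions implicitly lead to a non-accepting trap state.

Build one automaton per condition and run them in lockstep. The first has 3 states tracking whether and how much of `yx` has been seen; the second has 4 states tracking the input length modulo 4. A product state is a pair (one from each), accepting exactly when both do.
          x    y  
>  q0     q1   q2 
   q1     q3   q4 
   q2     q5   q4 
   q3     q6   q7 
   q4     q8   q7 
 * q5     q8   q8 
   q6     q0   q9 
   q7    q10   q9 
   q8    q10  q10 
   q9    q11   q2 
   q10   q11  q11 
   q11    q5   q5 
(> = start, * = accepting)

start=q0 accept=q5 q0-x->q1 q0-y->q2 q1-x->q3 q1-y->q4 q2-x->q5 q2-y->q4 q3-x->q6 q3-y->q7 q4-x->q8 q4-y->q7 q5-x->q8 q5-y->q8 q6-x->q0 q6-y->q9 q7-x->q10 q7-y->q9 q8-x->q10 q8-y->q10 q9-x->q11 q9-y->q2 q10-x->q11 q10-y->q11 q11-x->q5 q11-y->q5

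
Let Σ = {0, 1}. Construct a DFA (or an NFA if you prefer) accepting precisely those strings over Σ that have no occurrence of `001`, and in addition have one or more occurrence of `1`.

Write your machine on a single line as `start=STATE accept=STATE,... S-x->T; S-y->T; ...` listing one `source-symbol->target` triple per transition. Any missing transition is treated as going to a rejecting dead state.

Handle the two conditions separately and then intersect. The first has 4 states tracking partial matches of the forbidden pattern `001`; the second has 3 states tracking the count of `1`s, saturating at 2. A product state is a pair (one from each), accepting exactly when both do.
An 11-state machine:
          0    1  
>  s0     s1   s2 
   s1     s3   s2 
 * s2     s4   s5 
   s3     s3   s6 
 * s4     s7   s5 
 * s5     s8   s5 
   s6     s6   s9 
 * s7     s7   s9 
 * s8    s10   s5 
   s9     s9   s9 
 * s10   s10   s9 
(> = start, * = accepting)

start=s0; accept=s2,s4,s5,s7,s8,s10; s0-0->s1; s0-1->s2; s1-0->s3; s1-1->s2; s2-0->s4; s2-1->s5; s3-0->s3; s3-1->s6; s4-0->s7; s4-1->s5; s5-0->s8; s5-1->s5; s6-0->s6; s6-1->s9; s7-0->s7; s7-1->s9; s8-0->s10; s8-1->s5; s9-0->s9; s9-1->s9; s10-0->s10; s10-1->s9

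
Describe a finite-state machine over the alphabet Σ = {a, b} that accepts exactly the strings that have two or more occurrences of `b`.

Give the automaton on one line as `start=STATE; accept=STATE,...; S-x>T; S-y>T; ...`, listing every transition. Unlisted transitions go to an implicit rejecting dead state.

Only the number of `b`s matters, and only up to 3. Make a chain q0 → q1 → q2 → q3 advanced by each `b` (with q3 absorbing); every other symbol self-loops. The accepting set is {q2, q3}.
4 states suffice.
        a   b  
>  q0   q0  q1 
   q1   q1  q2 
 * q2   q2  q3 
 * q3   q3  q3 
(> = start, * = accepting)

start=q0; accept=q2,q3; q0-a>q0; q0-b>q1; q1-a>q1; q1-b>q2; q2-a>q2; q2-b>q3; q3-a>q3; q3-b>q3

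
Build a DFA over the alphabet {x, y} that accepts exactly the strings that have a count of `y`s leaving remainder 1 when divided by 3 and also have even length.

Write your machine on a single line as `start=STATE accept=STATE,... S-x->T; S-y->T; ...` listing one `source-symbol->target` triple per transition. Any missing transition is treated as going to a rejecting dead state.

Build one automaton per condition and run them in lockstep. The first has 3 states tracking the count of `y`s modulo 3; the second has 2 states tracking the input length modulo 2. A product state is a pair (one from each), accepting exactly when both do.
A 6-state machine:
        x   y  
>  S0   S1  S2 
   S1   S0  S3 
   S2   S3  S4 
 * S3   S2  S5 
   S4   S5  S1 
   S5   S4  S0 
(> = start, * = accepting)

start=S0; accept=S3; S0-x->S1; S0-y->S2; S1-x->S0; S1-y->S3; S2-x->S3; S2-y->S4; S3-x->S2; S3-y->S5; S4-x->S5; S4-y->S1; S5-x->S4; S5-y->S0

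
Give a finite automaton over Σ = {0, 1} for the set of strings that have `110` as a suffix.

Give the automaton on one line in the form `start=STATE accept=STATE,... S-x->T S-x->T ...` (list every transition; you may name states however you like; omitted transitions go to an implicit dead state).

Remember how much of `110` the current input suffix matches. State q0 means no match yet; q1 means the last symbol is `1`; q2 means the last 2 symbols are `11`; q3 means the last 3 symbols are `110`. Only q3 accepts. On a mismatch, fall back to the longest proper suffix that is still a prefix of `110`.
        0   1  
>  q0   q0  q1 
   q1   q0  q2 
   q2   q3  q2 
 * q3   q0  q1 
(> = start, * = accepting)

start=q0 accept=q3 q0-0->q0 q0-1->q1 q1-0->q0 q1-1->q2 q2-0->q3 q2-1->q2 q3-0->q0 q3-1->q1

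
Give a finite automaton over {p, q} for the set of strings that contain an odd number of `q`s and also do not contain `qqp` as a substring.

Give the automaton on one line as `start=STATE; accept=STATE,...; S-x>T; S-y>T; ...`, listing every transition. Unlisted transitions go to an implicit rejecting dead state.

start=A; accept=B,C,G; A-p>A; A-q>B; B-p>C; B-q>D; C-p>C; C-q>E; D-p>F; D-q>G; E-p>A; E-q>G; F-p>F; F-q>F; G-p>F; G-q>D

Build one automaton per condition and run them in lockstep. The first has 2 states tracking the count of `q`s modulo 2; the second has 4 states tracking partial matches of the forbidden pattern `qqp`. A product state is a pair (one from each), accepting exactly when both do. After merging equivalent states the machine shrinks.
7 states suffice.
       p  q 
>  A   A  B 
 * B   C  D 
 * C   C  E 
   D   F  G 
   E   A  G 
   F   F  F 
 * G   F  D 
(> = start, * = accepting)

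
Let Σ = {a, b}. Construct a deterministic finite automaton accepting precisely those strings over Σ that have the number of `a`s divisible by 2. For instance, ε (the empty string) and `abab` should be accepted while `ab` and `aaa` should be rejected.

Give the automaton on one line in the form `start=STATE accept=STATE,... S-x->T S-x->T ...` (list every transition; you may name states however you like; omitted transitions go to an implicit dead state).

start=S0 accept=S0 S0-a->S1 S0-b->S0 S1-a->S0 S1-b->S1

The only thing that matters is how many `a`s have appeared, reduced mod 2. Use one state per residue: S0 for 0, …, S1 for 1. Reading `a` moves to the next residue; anything else stays put. S0 is accepting.
        a   b  
>* S0   S1  S0 
   S1   S0  S1 
(> = start, * = accepting)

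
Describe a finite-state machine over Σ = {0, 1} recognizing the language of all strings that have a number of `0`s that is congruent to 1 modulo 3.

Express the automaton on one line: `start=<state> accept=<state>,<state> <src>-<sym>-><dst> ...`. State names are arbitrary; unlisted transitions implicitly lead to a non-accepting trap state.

The only thing that matters is how many `0`s have appeared, reduced mod 3. Use one state per residue: q0 for 0, …, q2 for 2. Reading `0` moves to the next residue; anything else stays put. q1 is accepting.
        0   1  
>  q0   q1  q0 
 * q1   q2  q1 
   q2   q0  q2 
(> = start, * = accepting)

start=q0 accept=q1 q0-0->q1 q0-1->q0 q1-0->q2 q1-1->q1 q2-0->q0 q2-1->q2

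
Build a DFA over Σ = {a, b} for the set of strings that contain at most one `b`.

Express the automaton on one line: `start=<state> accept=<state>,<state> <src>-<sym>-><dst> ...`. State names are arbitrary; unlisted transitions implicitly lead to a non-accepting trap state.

start=q0 accept=q0,q1 q0-a->q0 q0-b->q1 q1-a->q1 q1-b->q2 q2-a->q2 q2-b->q2

Count `b`s, saturating at 2: state q0 means no `b` yet, q1 means one `b` seen, q2 means more than one. Each `b` increments (capped at q2); other symbols loop. Accept from {q0, q1}.
A 3-state machine:
        a   b  
>* q0   q0  q1 
 * q1   q1  q2 
   q2   q2  q2 
(> = start, * = accepting)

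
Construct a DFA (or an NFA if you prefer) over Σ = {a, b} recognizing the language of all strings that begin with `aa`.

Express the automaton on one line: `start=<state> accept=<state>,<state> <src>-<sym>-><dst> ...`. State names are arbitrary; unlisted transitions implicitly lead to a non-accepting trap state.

Walk along `aa` while the input agrees: from S0 take `a` to S1, and so on. Any deviation drops to the rejecting sink S3. Once S2 is reached the prefix is confirmed and every continuation is accepted.
With 4 states:
        a   b  
>  S0   S1  S3 
   S1   S2  S3 
 * S2   S2  S2 
   S3   S3  S3 
(> = start, * = accepting)

start=S0 accept=S2 S0-a->S1 S0-b->S3 S1-a->S2 S1-b->S3 S2-a->S2 S2-b->S2 S3-a->S3 S3-b->S3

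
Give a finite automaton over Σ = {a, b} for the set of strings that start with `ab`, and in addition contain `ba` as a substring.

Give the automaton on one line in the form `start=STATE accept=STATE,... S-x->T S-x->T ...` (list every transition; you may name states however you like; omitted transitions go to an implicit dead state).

Run two small machines in parallel and take their product. One (4 states) tracks whether the input so far still matches the prefix `ab`; the other (3 states) tracks whether and how much of `ba` has been seen. Each combined state is a pair, one component from each; accept when both components accept. After merging equivalent states the machine shrinks.
With 5 states:
        a   b  
>  q0   q1  q2 
   q1   q2  q3 
   q2   q2  q2 
   q3   q4  q3 
 * q4   q4  q4 
(> = start, * = accepting)

start=q0 accept=q4 q0-a->q1 q0-b->q2 q1-a->q2 q1-b->q3 q2-a->q2 q2-b->q2 q3-a->q4 q3-b->q3 q4-a->q4 q4-b->q4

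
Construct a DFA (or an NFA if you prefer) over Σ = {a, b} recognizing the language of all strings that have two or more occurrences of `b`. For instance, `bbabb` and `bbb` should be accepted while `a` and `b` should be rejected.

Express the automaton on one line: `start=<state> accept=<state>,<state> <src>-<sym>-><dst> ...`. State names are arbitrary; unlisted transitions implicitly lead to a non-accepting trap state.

start=q0 accept=q2,q3 q0-a->q0 q0-b->q1 q1-a->q1 q1-b->q2 q2-a->q2 q2-b->q3 q3-a->q3 q3-b->q3

Only the number of `b`s matters, and only up to 3. Make a chain q0 → q1 → q2 → q3 advanced by each `b` (with q3 absorbing); every other symbol self-loops. The accepting set is {q2, q3}.
A 4-state machine:
        a   b  
>  q0   q0  q1 
   q1   q1  q2 
 * q2   q2  q3 
 * q3   q3  q3 
(> = start, * = accepting)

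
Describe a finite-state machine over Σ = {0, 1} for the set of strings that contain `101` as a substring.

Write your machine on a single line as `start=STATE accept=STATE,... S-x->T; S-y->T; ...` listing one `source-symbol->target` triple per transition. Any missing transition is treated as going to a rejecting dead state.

Track how much of `101` has been matched so far: state q0 is no progress, q3 is the absorbing accept state reached once `101` has occurred. Intermediate states record partial matches; on a mismatch, fall back to the longest reusable overlap.
4 states suffice.
        0   1  
>  q0   q0  q1 
   q1   q2  q1 
   q2   q0  q3 
 * q3   q3  q3 
(> = start, * = accepting)

start=q0; accept=q3; q0-0->q0; q0-1->q1; q1-0->q2; q1-1->q1; q2-0->q0; q2-1->q3; q3-0->q3; q3-1->q3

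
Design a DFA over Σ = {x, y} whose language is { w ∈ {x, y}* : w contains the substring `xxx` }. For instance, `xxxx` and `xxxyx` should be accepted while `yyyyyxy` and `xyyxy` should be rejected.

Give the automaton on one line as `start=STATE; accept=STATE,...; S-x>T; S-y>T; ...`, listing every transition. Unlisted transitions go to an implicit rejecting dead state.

start=q0; accept=q3; q0-x>q1; q0-y>q0; q1-x>q2; q1-y>q0; q2-x>q3; q2-y>q0; q3-x>q3; q3-y>q3

States q0..q2 record the length of the longest prefix of `xxx` that matches the current input suffix. Reaching q3 means `xxx` has been seen, and we stay there forever. Accept from q3.
        x   y  
>  q0   q1  q0 
   q1   q2  q0 
   q2   q3  q0 
 * q3   q3  q3 
(> = start, * = accepting)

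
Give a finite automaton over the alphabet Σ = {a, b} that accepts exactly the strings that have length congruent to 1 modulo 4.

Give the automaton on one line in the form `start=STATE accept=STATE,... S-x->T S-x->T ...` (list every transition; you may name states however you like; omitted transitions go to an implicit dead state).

start=q0 accept=q1 q0-a->q1 q0-b->q1 q1-a->q2 q1-b->q2 q2-a->q3 q2-b->q3 q3-a->q0 q3-b->q0

Only the length mod 4 matters, so use a 4-cycle: from any state, every input symbol moves to the next state, wrapping q3 back to q0. Mark q1 accepting.
4 states suffice.
        a   b  
>  q0   q1  q1 
 * q1   q2  q2 
   q2   q3  q3 
   q3   q0  q0 
(> = start, * = accepting)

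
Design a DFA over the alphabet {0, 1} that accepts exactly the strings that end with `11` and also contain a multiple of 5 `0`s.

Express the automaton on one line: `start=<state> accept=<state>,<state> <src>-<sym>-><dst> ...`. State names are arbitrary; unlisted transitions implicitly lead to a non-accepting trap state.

Build one automaton per condition and run them in lockstep. The first has 3 states tracking how much of the suffix `11` has currently been matched; the second has 5 states tracking the count of `0`s modulo 5. A product state is a pair (one from each), accepting exactly when both do. After merging equivalent states the machine shrinks.
7 states suffice.
       0  1 
>  A   B  C 
   B   D  B 
   C   B  E 
   D   F  D 
 * E   B  E 
   F   G  F 
   G   A  G 
(> = start, * = accepting)

start=A accept=E A-0->B A-1->C B-0->D B-1->B C-0->B C-1->E D-0->F D-1->D E-0->B E-1->E F-0->G F-1->F G-0->A G-1->G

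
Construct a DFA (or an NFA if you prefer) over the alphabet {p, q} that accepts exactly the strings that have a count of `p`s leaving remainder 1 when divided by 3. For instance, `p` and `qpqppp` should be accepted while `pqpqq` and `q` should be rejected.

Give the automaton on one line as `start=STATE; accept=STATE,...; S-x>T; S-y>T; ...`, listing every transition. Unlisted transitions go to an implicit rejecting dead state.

start=A; accept=B; A-p>B; A-q>A; B-p>C; B-q>B; C-p>A; C-q>C

Keep the running count of `p`s modulo 3: each `p` advances along the cycle A → B → C → A while other symbols loop. Accept at B.
       p  q 
>  A   B  A 
 * B   C  B 
   C   A  C 
(> = start, * = accepting)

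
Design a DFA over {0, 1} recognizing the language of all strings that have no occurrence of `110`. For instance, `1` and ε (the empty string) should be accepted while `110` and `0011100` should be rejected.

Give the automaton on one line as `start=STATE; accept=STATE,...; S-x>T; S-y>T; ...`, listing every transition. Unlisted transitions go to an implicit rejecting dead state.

start=A; accept=A,B,C; A-0>A; A-1>B; B-0>A; B-1>C; C-0>D; C-1>C; D-0>D; D-1>D

Track partial matches of the forbidden pattern `110`. State D is a dead state reached once `110` has occurred; every other state accepts. A means no part of `110` is currently matched.
A 4-state machine:
       0  1 
>* A   A  B 
 * B   A  C 
 * C   D  C 
   D   D  D 
(> = start, * = accepting)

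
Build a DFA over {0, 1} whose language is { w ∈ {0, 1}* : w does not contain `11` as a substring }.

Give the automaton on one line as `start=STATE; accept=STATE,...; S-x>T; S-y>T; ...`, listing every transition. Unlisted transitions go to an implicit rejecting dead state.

start=q0; accept=q0,q1; q0-0>q0; q0-1>q1; q1-0>q0; q1-1>q2; q2-0>q2; q2-1>q2

This is the complement of 'contains `11`'. Use the same substring-matching states — q0 through q2 holding how much of `11` has just been matched — but flip the accepting set: everything except the trap q2 accepts.
        0   1  
>* q0   q0  q1 
 * q1   q0  q2 
   q2   q2  q2 
(> = start, * = accepting)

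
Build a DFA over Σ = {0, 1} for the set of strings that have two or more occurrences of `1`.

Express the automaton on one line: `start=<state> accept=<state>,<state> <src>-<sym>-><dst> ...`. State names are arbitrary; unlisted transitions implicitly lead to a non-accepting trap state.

Count `1`s, saturating at 3: states A through C mean 0 through 2 `1`s seen; D means more than 2. Each `1` increments (capped at D); other symbols loop. Accept from {C, D}.
With 4 states:
       0  1 
>  A   A  B 
   B   B  C 
 * C   C  D 
 * D   D  D 
(> = start, * = accepting)

start=A accept=C,D A-0->A A-1->B B-0->B B-1->C C-0->C C-1->D D-0->D D-1->D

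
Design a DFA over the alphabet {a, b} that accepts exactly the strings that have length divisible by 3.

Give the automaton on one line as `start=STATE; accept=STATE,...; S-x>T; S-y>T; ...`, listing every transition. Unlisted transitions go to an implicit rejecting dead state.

start=q0; accept=q0; q0-a>q1; q0-b>q1; q1-a>q2; q1-b>q2; q2-a>q0; q2-b>q0

Only the length mod 3 matters, so use a 3-cycle: from any state, every input symbol moves to the next state, wrapping q2 back to q0. Mark q0 accepting.
A 3-state machine:
        a   b  
>* q0   q1  q1 
   q1   q2  q2 
   q2   q0  q0 
(> = start, * = accepting)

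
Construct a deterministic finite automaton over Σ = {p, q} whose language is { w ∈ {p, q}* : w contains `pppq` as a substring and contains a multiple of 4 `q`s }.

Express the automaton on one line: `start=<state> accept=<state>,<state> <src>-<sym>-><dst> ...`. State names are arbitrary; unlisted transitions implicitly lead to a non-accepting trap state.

Build one automaton per condition and run them in lockstep. The first has 5 states tracking whether and how much of `pppq` has been seen; the second has 4 states tracking the count of `q`s modulo 4. A product state is a pair (one from each), accepting exactly when both do. After merging equivalent states the machine shrinks.
          p    q  
>  s0     s1   s2 
   s1     s3   s2 
   s2     s4   s5 
   s3     s6   s2 
   s4     s7   s5 
   s5     s8   s9 
   s6     s6  s10 
   s7    s10   s5 
   s8    s11   s9 
   s9    s12   s0 
   s10   s10  s13 
   s11   s13   s9 
   s12   s14   s0 
   s13   s13  s15 
   s14   s15   s0 
   s15   s15  s16 
 * s16   s16  s10 
(> = start, * = accepting)

start=s0 accept=s16 s0-p->s1 s0-q->s2 s1-p->s3 s1-q->s2 s2-p->s4 s2-q->s5 s3-p->s6 s3-q->s2 s4-p->s7 s4-q->s5 s5-p->s8 s5-q->s9 s6-p->s6 s6-q->s10 s7-p->s10 s7-q->s5 s8-p->s11 s8-q->s9 s9-p->s12 s9-q->s0 s10-p->s10 s10-q->s13 s11-p->s13 s11-q->s9 s12-p->s14 s12-q->s0 s13-p->s13 s13-q->s15 s14-p->s15 s14-q->s0 s15-p->s15 s15-q->s16 s16-p->s16 s16-q->s10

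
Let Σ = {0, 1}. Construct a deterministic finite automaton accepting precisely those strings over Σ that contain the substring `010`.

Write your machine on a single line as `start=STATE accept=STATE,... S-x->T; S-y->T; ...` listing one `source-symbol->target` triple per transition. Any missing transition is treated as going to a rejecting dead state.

start=q0; accept=q3; q0-0->q1; q0-1->q0; q1-0->q1; q1-1->q2; q2-0->q3; q2-1->q0; q3-0->q3; q3-1->q3

Track how much of `010` has been matched so far: state q0 is no progress, q3 is the absorbing accept state reached once `010` has occurred. Intermediate states record partial matches; on a mismatch, fall back to the longest reusable overlap.
With 4 states:
        0   1  
>  q0   q1  q0 
   q1   q1  q2 
   q2   q3  q0 
 * q3   q3  q3 
(> = start, * = accepting)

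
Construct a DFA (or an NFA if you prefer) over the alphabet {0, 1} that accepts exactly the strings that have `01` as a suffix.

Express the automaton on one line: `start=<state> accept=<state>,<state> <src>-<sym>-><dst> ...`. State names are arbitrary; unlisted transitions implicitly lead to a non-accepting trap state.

Remember how much of `01` the current input suffix matches. State q0 means no match yet; q1 means the last symbol is `0`; q2 means the last 2 symbols are `01`. Only q2 accepts. On a mismatch, fall back to the longest proper suffix that is still a prefix of `01`.
3 states suffice.
        0   1  
>  q0   q1  q0 
   q1   q1  q2 
 * q2   q1  q0 
(> = start, * = accepting)

start=q0 accept=q2 q0-0->q1 q0-1->q0 q1-0->q1 q1-1->q2 q2-0->q1 q2-1->q0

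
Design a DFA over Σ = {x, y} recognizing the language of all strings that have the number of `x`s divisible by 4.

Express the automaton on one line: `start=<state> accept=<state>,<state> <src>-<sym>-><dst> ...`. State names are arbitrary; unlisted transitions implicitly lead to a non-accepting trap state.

Keep the running count of `x`s modulo 4: each `x` advances along the cycle S0 → S1 → S2 → S3 → S0 while other symbols loop. Accept at S0.
With 4 states:
        x   y  
>* S0   S1  S0 
   S1   S2  S1 
   S2   S3  S2 
   S3   S0  S3 
(> = start, * = accepting)

start=S0 accept=S0 S0-x->S1 S0-y->S0 S1-x->S2 S1-y->S1 S2-x->S3 S2-y->S2 S3-x->S0 S3-y->S3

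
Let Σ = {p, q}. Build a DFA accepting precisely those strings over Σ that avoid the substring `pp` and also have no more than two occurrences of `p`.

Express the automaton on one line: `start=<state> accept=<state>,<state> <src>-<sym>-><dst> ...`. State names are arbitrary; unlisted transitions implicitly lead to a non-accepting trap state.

start=s0 accept=s0,s1,s3,s5,s6 s0-p->s1 s0-q->s0 s1-p->s2 s1-q->s3 s2-p->s4 s2-q->s2 s3-p->s5 s3-q->s3 s4-p->s4 s4-q->s4 s5-p->s4 s5-q->s6 s6-p->s7 s6-q->s6 s7-p->s4 s7-q->s8 s8-p->s7 s8-q->s8

Handle the two conditions separately and then intersect. One (3 states) tracks partial matches of the forbidden pattern `pp`; the other (4 states) tracks the count of `p`s, saturating at 3. Each combined state is a pair, one component from each; accept when both components accept.
With 9 states:
        p   q  
>* s0   s1  s0 
 * s1   s2  s3 
   s2   s4  s2 
 * s3   s5  s3 
   s4   s4  s4 
 * s5   s4  s6 
 * s6   s7  s6 
   s7   s4  s8 
   s8   s7  s8 
(> = start, * = accepting)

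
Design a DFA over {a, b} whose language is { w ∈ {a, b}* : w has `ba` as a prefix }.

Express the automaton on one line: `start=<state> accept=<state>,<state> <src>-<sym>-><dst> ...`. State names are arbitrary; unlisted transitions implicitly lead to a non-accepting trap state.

start=q0 accept=q2 q0-a->q3 q0-b->q1 q1-a->q2 q1-b->q3 q2-a->q2 q2-b->q2 q3-a->q3 q3-b->q3

Walk along `ba` while the input agrees: from q0 take `b` to q1, and so on. Any deviation drops to the rejecting sink q3. Once q2 is reached the prefix is confirmed and every continuation is accepted.
4 states suffice.
        a   b  
>  q0   q3  q1 
   q1   q2  q3 
 * q2   q2  q2 
   q3   q3  q3 
(> = start, * = accepting)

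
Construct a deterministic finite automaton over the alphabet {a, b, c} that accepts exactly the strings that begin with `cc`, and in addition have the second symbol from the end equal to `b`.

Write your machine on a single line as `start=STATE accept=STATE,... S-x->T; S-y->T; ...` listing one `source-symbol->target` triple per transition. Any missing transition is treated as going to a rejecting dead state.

Run two small machines in parallel and take their product. One (4 states) tracks whether the input so far still matches the prefix `cc`; the other (13 states) tracks the last 2 symbols read. Each combined state is a pair, one component from each; accept when both components accept.
With 22 states:
          a    b    c  
>  S0     S1   S2   S3 
   S1     S4   S5   S6 
   S2     S7   S8   S9 
   S3    S10  S11  S12 
   S4     S4   S5   S6 
   S5     S7   S8   S9 
   S6    S10  S11  S13 
   S7     S4   S5   S6 
   S8     S7   S8   S9 
   S9    S10  S11  S13 
   S10    S4   S5   S6 
   S11    S7   S8   S9 
   S12   S14  S15  S12 
   S13   S10  S11  S13 
   S14   S16  S17  S18 
   S15   S19  S20  S21 
   S16   S16  S17  S18 
   S17   S19  S20  S21 
   S18   S14  S15  S12 
 * S19   S16  S17  S18 
 * S20   S19  S20  S21 
 * S21   S14  S15  S12 
(> = start, * = accepting)

start=S0; accept=S19,S20,S21; S0-a->S1; S0-b->S2; S0-c->S3; S1-a->S4; S1-b->S5; S1-c->S6; S2-a->S7; S2-b->S8; S2-c->S9; S3-a->S10; S3-b->S11; S3-c->S12; S4-a->S4; S4-b->S5; S4-c->S6; S5-a->S7; S5-b->S8; S5-c->S9; S6-a->S10; S6-b->S11; S6-c->S13; S7-a->S4; S7-b->S5; S7-c->S6; S8-a->S7; S8-b->S8; S8-c->S9; S9-a->S10; S9-b->S11; S9-c->S13; S10-a->S4; S10-b->S5; S10-c->S6; S11-a->S7; S11-b->S8; S11-c->S9; S12-a->S14; S12-b->S15; S12-c->S12; S13-a->S10; S13-b->S11; S13-c->S13; S14-a->S16; S14-b->S17; S14-c->S18; S15-a->S19; S15-b->S20; S15-c->S21; S16-a->S16; S16-b->S17; S16-c->S18; S17-a->S19; S17-b->S20; S17-c->S21; S18-a->S14; S18-b->S15; S18-c->S12; S19-a->S16; S19-b->S17; S19-c->S18; S20-a->S19; S20-b->S20; S20-c->S21; S21-a->S14; S21-b->S15; S21-c->S12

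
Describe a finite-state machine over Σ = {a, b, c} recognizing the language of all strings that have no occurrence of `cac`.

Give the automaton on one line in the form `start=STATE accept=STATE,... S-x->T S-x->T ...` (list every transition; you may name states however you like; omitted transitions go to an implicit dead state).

start=q0 accept=q0,q1,q2 q0-a->q0 q0-b->q0 q0-c->q1 q1-a->q2 q1-b->q0 q1-c->q1 q2-a->q0 q2-b->q0 q2-c->q3 q3-a->q3 q3-b->q3 q3-c->q3

Track partial matches of the forbidden pattern `cac`. State q3 is a dead state reached once `cac` has occurred; every other state accepts. q0 means no part of `cac` is currently matched.
With 4 states:
        a   b   c  
>* q0   q0  q0  q1 
 * q1   q2  q0  q1 
 * q2   q0  q0  q3 
   q3   q3  q3  q3 
(> = start, * = accepting)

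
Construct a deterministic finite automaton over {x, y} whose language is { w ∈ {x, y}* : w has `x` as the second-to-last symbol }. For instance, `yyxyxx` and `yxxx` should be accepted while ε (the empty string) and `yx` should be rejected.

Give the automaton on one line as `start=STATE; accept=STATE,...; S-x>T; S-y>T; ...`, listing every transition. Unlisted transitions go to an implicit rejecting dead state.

start=S0; accept=S3,S4; S0-x>S1; S0-y>S2; S1-x>S3; S1-y>S4; S2-x>S5; S2-y>S6; S3-x>S3; S3-y>S4; S4-x>S5; S4-y>S6; S5-x>S3; S5-y>S4; S6-x>S5; S6-y>S6

Because acceptance depends on a position counted from the end, the machine has to buffer the most recent 2 symbols. Make each state the string of the last up-to-2 symbols read; on input `x` shift the window left and append `x`. Accept when the buffered window has length 2 and begins with `x`.
With 7 states:
        x   y  
>  S0   S1  S2 
   S1   S3  S4 
   S2   S5  S6 
 * S3   S3  S4 
 * S4   S5  S6 
   S5   S3  S4 
   S6   S5  S6 
(> = start, * = accepting)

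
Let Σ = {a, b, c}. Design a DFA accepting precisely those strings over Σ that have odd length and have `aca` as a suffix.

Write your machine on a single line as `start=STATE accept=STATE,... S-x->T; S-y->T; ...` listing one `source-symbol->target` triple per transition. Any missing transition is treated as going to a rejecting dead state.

Run two small machines in parallel and take their product. The first has 2 states tracking the input length modulo 2; the second has 4 states tracking how much of the suffix `aca` has currently been matched. A product state is a pair (one from each), accepting exactly when both do.
8 states suffice.
        a   b   c  
>  q0   q1  q2  q2 
   q1   q3  q0  q4 
   q2   q3  q0  q0 
   q3   q1  q2  q5 
   q4   q6  q2  q2 
   q5   q7  q0  q0 
 * q6   q3  q0  q4 
   q7   q1  q2  q5 
(> = start, * = accepting)

start=q0; accept=q6; q0-a->q1; q0-b->q2; q0-c->q2; q1-a->q3; q1-b->q0; q1-c->q4; q2-a->q3; q2-b->q0; q2-c->q0; q3-a->q1; q3-b->q2; q3-c->q5; q4-a->q6; q4-b->q2; q4-c->q2; q5-a->q7; q5-b->q0; q5-c->q0; q6-a->q3; q6-b->q0; q6-c->q4; q7-a->q1; q7-b->q2; q7-c->q5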